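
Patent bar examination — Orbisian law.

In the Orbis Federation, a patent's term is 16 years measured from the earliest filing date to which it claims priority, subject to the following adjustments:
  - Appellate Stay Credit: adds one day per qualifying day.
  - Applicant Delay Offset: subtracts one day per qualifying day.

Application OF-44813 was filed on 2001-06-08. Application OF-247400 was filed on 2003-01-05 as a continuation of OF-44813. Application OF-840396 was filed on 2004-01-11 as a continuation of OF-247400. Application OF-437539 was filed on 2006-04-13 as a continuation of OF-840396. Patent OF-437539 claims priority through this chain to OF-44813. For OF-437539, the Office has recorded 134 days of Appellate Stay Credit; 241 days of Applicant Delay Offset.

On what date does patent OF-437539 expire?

Earliest priority filing: 8 June 2001.
Base term: 8 June 2001 + 16 years → 8 June 2017.
Appellate Stay Credit: +134 days → 20 October 2017.
Applicant Delay Offset: −241 days → 21 February 2017.

2017-02-21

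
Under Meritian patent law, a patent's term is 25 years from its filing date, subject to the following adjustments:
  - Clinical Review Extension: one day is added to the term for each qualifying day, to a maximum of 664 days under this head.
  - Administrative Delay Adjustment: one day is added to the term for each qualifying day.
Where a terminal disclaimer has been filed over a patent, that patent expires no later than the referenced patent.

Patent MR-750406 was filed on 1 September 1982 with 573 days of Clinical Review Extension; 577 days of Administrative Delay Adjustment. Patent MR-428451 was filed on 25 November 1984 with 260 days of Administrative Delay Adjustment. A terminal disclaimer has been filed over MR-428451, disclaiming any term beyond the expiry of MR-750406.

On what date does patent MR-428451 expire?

Natural term of MR-428451:
  Base: filing + 25 years → 25 November 2009.
  Administrative Delay Adjustment: +260 days → 12 August 2010.
Expiry of referenced patent MR-750406:
  Base: filing + 25 years → 1 September 2007.
  Clinical Review Extension: 573 days (within the 664-day cap) → +573 days → 27 March 2009.
  Administrative Delay Adjustment: +577 days → 25 October 2010.
Terminal disclaimer: MR-428451 expires on the earlier of 12 August 2010 and 25 October 2010.

August 12, 2010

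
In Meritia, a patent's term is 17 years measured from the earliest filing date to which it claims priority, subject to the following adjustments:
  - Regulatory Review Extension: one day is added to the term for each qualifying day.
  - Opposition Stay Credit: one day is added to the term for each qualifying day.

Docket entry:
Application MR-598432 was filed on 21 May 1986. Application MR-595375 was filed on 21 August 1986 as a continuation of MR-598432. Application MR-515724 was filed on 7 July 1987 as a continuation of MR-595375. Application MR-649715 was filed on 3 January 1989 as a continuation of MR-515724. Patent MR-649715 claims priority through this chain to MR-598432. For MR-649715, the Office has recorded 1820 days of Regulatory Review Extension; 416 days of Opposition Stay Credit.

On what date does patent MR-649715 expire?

Earliest priority filing: 21 May 1986.
Base term: 21 May 1986 + 17 years → 21 May 2003.
Regulatory Review Extension: +1820 days → 14 May 2008.
Opposition Stay Credit: +416 days → 4 July 2009.

July 4, 2009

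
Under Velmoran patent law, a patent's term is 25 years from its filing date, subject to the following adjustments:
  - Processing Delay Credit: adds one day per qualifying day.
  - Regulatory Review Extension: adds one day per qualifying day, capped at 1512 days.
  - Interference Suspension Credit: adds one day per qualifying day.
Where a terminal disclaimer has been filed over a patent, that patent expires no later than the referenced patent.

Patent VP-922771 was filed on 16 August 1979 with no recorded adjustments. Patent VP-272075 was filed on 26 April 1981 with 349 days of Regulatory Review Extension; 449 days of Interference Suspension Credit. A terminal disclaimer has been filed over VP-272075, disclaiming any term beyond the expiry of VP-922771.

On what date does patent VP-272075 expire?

2004-08-16

Natural term of VP-272075:
  Base: filing + 25 years → 26 April 2006.
  Regulatory Review Extension: 349 days (within the 1512-day cap) → +349 days → 10 April 2007.
  Interference Suspension Credit: +449 days → 2 July 2008.
Expiry of referenced patent VP-922771:
  Base: filing + 25 years → 16 August 2004.
Terminal disclaimer: VP-272075 expires on the earlier of 2 July 2008 and 16 August 2004.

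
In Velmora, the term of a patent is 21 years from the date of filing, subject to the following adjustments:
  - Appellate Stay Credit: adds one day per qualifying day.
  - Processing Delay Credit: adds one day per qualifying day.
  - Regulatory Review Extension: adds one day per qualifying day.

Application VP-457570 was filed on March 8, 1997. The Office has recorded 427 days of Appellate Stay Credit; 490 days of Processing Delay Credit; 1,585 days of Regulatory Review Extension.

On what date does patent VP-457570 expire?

January 12, 2025

Base term: filing date + 21 years → 8 March 2018.
Appellate Stay Credit: +427 days → 9 May 2019.
Processing Delay Credit: +490 days → 10 September 2020.
Regulatory Review Extension: +1585 days → 12 January 2025.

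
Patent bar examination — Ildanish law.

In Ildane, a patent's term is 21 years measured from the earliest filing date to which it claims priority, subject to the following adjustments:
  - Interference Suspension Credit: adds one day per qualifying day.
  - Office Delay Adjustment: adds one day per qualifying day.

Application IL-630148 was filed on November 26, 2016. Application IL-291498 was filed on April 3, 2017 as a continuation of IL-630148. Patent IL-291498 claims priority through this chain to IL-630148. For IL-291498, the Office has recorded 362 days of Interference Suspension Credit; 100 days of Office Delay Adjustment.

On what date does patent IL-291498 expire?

2039-03-03

Earliest priority filing: 26 November 2016.
Base term: 26 November 2016 + 21 years → 26 November 2037.
Interference Suspension Credit: +362 days → 23 November 2038.
Office Delay Adjustment: +100 days → 3 March 2039.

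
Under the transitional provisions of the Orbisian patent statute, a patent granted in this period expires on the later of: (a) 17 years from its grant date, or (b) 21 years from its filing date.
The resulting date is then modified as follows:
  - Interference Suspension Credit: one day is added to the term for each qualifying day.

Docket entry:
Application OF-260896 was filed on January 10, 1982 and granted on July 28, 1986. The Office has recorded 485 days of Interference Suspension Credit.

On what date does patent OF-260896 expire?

November 24, 2004

(a) grant + 17 years → 28 July 2003.
(b) filing + 21 years → 10 January 2003.
Later of the two: 28 July 2003.
Interference Suspension Credit: +485 days → 24 November 2004.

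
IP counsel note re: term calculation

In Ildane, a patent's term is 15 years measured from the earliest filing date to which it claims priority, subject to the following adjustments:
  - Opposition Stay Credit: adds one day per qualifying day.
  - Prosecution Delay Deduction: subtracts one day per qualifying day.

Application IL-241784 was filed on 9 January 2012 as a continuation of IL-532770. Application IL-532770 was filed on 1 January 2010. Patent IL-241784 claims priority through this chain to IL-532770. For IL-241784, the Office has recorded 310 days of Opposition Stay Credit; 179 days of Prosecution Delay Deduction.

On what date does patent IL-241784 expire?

May 12, 2025

Earliest priority filing: 1 January 2010.
Base term: 1 January 2010 + 15 years → 1 January 2025.
Opposition Stay Credit: +310 days → 7 November 2025.
Prosecution Delay Deduction: −179 days → 12 May 2025.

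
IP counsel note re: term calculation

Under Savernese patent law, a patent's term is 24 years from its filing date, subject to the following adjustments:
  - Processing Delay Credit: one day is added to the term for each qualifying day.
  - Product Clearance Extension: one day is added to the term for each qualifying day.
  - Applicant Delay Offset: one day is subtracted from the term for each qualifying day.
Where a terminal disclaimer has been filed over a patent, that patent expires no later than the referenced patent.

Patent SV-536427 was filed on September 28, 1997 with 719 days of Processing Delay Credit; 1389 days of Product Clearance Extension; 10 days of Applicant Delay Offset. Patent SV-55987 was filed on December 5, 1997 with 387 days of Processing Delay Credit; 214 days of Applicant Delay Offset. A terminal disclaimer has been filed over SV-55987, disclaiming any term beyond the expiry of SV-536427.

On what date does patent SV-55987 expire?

May 27, 2022

Natural term of SV-55987:
  Base: filing + 24 years → 5 December 2021.
  Processing Delay Credit: +387 days → 27 December 2022.
  Applicant Delay Offset: −214 days → 27 May 2022.
Expiry of referenced patent SV-536427:
  Base: filing + 24 years → 28 September 2021.
  Processing Delay Credit: +719 days → 17 September 2023.
  Product Clearance Extension: +1389 days → 7 July 2027.
  Applicant Delay Offset: −10 days → 27 June 2027.
Terminal disclaimer: SV-55987 expires on the earlier of 27 May 2022 and 27 June 2027.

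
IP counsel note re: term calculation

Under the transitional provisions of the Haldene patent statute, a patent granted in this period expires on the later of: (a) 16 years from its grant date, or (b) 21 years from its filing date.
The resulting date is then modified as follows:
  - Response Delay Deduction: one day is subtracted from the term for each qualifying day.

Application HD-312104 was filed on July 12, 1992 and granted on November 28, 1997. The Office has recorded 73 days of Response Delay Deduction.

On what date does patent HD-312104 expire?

(a) grant + 16 years → 28 November 2013.
(b) filing + 21 years → 12 July 2013.
Later of the two: 28 November 2013.
Response Delay Deduction: −73 days → 16 September 2013.

September 16, 2013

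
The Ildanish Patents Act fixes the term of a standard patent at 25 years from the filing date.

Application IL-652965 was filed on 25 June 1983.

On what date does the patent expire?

June 25, 2008

Filing date + 25 years → 25 June 2008.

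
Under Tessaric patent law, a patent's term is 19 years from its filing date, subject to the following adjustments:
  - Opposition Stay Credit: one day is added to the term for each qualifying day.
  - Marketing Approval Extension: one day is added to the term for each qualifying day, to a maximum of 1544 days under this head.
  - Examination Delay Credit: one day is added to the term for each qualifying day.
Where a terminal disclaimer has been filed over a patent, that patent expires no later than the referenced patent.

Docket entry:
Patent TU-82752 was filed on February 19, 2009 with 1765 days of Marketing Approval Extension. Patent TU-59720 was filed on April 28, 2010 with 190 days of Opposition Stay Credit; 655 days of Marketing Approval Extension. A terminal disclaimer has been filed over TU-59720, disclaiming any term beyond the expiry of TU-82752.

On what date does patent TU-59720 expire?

2031-08-21

Natural term of TU-59720:
  Base: filing + 19 years → 28 April 2029.
  Opposition Stay Credit: +190 days → 4 November 2029.
  Marketing Approval Extension: 655 days (within the 1544-day cap) → +655 days → 21 August 2031.
Expiry of referenced patent TU-82752:
  Base: filing + 19 years → 19 February 2028.
  Marketing Approval Extension: 1765 days claimed exceeds the 1544-day cap, so +1544 days → 12 May 2032.
Terminal disclaimer: TU-59720 expires on the earlier of 21 August 2031 and 12 May 2032.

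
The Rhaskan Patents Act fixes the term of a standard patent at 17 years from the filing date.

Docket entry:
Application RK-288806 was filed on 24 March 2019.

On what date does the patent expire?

2036-03-24

Filing date + 17 years → 24 March 2036.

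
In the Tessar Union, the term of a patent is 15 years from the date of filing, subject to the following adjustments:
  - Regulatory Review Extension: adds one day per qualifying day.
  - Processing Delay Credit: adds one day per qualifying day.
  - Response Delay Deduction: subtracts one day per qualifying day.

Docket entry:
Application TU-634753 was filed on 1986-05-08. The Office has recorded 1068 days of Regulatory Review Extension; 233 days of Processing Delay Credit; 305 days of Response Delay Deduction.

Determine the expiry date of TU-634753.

2004-01-29

Base term: filing date + 15 years → 8 May 2001.
Regulatory Review Extension: +1068 days → 10 April 2004.
Processing Delay Credit: +233 days → 29 November 2004.
Response Delay Deduction: −305 days → 29 January 2004.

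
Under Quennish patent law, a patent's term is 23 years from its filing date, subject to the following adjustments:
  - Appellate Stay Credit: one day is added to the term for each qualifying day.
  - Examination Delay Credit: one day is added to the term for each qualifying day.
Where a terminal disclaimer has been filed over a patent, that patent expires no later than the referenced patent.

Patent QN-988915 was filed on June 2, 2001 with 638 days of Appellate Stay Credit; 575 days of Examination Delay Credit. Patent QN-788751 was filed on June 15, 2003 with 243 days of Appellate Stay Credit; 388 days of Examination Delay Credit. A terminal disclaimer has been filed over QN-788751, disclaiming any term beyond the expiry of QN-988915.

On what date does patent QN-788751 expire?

2027-09-28

Natural term of QN-788751:
  Base: filing + 23 years → 15 June 2026.
  Appellate Stay Credit: +243 days → 13 February 2027.
  Examination Delay Credit: +388 days → 7 March 2028.
Expiry of referenced patent QN-988915:
  Base: filing + 23 years → 2 June 2024.
  Appellate Stay Credit: +638 days → 2 March 2026.
  Examination Delay Credit: +575 days → 28 September 2027.
Terminal disclaimer: QN-788751 expires on the earlier of 7 March 2028 and 28 September 2027.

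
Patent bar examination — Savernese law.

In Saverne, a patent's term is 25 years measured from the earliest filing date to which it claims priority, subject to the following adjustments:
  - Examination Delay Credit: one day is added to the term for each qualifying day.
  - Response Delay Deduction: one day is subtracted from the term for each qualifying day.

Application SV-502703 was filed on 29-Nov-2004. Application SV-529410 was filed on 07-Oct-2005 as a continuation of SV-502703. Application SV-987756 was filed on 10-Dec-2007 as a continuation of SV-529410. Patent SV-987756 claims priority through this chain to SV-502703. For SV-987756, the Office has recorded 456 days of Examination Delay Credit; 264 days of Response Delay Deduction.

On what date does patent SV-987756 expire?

Earliest priority filing: 29 November 2004.
Base term: 29 November 2004 + 25 years → 29 November 2029.
Examination Delay Credit: +456 days → 28 February 2031.
Response Delay Deduction: −264 days → 9 June 2030.

June 9, 2030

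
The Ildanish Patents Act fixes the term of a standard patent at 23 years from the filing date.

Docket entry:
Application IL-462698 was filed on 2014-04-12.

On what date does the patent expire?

2037-04-12

Filing date + 23 years → 12 April 2037.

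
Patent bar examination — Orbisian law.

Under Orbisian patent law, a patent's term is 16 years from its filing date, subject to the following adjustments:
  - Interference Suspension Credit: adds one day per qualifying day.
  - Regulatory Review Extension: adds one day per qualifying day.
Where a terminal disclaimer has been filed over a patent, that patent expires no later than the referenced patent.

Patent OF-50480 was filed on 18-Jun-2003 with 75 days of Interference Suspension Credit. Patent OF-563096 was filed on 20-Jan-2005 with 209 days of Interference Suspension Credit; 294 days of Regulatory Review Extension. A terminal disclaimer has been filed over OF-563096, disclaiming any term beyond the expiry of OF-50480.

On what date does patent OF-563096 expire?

2019-09-01

Natural term of OF-563096:
  Base: filing + 16 years → 20 January 2021.
  Interference Suspension Credit: +209 days → 17 August 2021.
  Regulatory Review Extension: +294 days → 7 June 2022.
Expiry of referenced patent OF-50480:
  Base: filing + 16 years → 18 June 2019.
  Interference Suspension Credit: +75 days → 1 September 2019.
Terminal disclaimer: OF-563096 expires on the earlier of 7 June 2022 and 1 September 2019.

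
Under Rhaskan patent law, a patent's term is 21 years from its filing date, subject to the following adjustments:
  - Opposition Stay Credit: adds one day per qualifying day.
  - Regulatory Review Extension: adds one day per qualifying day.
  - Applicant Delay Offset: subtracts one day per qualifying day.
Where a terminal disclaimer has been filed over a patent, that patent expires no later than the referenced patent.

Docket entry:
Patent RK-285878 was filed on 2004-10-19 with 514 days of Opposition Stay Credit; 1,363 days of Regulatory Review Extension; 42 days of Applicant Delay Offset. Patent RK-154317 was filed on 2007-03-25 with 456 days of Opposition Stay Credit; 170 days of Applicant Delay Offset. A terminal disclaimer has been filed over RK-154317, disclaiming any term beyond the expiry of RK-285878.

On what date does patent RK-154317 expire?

Natural term of RK-154317:
  Base: filing + 21 years → 25 March 2028.
  Opposition Stay Credit: +456 days → 24 June 2029.
  Applicant Delay Offset: −170 days → 5 January 2029.
Expiry of referenced patent RK-285878:
  Base: filing + 21 years → 19 October 2025.
  Opposition Stay Credit: +514 days → 17 March 2027.
  Regulatory Review Extension: +1363 days → 9 December 2030.
  Applicant Delay Offset: −42 days → 28 October 2030.
Terminal disclaimer: RK-154317 expires on the earlier of 5 January 2029 and 28 October 2030.

2029-01-05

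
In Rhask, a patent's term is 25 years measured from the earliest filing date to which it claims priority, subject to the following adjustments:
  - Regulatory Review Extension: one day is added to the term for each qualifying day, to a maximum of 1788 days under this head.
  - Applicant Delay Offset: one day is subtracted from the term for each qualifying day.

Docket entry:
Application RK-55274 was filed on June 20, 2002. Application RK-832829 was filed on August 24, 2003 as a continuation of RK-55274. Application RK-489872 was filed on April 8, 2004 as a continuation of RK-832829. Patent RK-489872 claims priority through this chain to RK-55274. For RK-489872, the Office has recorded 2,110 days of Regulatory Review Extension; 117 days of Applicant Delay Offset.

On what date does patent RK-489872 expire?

January 16, 2032

Earliest priority filing: 20 June 2002.
Base term: 20 June 2002 + 25 years → 20 June 2027.
Regulatory Review Extension: 2110 days claimed exceeds the 1788-day cap, so +1788 days → 12 May 2032.
Applicant Delay Offset: −117 days → 16 January 2032.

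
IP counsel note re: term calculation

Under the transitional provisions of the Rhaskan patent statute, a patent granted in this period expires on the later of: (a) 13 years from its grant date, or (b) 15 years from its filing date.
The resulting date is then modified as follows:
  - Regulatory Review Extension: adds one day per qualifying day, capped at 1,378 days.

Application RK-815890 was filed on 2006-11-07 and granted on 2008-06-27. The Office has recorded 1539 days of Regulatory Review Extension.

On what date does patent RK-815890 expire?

(a) grant + 13 years → 27 June 2021.
(b) filing + 15 years → 7 November 2021.
Later of the two: 7 November 2021.
Regulatory Review Extension: 1539 days claimed exceeds the 1378-day cap, so +1378 days → 16 August 2025.

August 16, 2025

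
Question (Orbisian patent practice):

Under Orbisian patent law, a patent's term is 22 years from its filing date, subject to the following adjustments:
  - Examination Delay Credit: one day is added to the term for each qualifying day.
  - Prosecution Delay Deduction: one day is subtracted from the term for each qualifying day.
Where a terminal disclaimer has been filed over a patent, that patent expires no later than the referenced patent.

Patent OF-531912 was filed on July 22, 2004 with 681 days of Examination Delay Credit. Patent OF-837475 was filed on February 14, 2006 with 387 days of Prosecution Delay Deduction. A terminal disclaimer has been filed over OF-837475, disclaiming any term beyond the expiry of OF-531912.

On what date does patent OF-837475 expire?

Natural term of OF-837475:
  Base: filing + 22 years → 14 February 2028.
  Prosecution Delay Deduction: −387 days → 23 January 2027.
Expiry of referenced patent OF-531912:
  Base: filing + 22 years → 22 July 2026.
  Examination Delay Credit: +681 days → 2 June 2028.
Terminal disclaimer: OF-837475 expires on the earlier of 23 January 2027 and 2 June 2028.

2027-01-23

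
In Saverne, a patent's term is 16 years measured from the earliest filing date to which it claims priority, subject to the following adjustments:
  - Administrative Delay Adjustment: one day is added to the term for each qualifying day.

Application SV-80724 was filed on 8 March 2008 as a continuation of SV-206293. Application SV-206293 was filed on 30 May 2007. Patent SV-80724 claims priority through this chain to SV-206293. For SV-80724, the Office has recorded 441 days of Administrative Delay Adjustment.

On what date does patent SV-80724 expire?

August 13, 2024

Earliest priority filing: 30 May 2007.
Base term: 30 May 2007 + 16 years → 30 May 2023.
Administrative Delay Adjustment: +441 days → 13 August 2024.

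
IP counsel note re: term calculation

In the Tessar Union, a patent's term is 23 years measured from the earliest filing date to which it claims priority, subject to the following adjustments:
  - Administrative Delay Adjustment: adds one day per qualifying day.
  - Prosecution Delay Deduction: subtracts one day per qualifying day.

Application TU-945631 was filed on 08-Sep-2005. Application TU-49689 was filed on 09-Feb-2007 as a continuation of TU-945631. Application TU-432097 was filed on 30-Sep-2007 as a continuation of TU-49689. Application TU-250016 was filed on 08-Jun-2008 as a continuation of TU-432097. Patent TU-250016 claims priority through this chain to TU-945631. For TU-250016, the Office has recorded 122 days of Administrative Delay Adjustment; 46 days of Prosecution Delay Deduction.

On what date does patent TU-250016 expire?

November 23, 2028

Earliest priority filing: 8 September 2005.
Base term: 8 September 2005 + 23 years → 8 September 2028.
Administrative Delay Adjustment: +122 days → 8 January 2029.
Prosecution Delay Deduction: −46 days → 23 November 2028.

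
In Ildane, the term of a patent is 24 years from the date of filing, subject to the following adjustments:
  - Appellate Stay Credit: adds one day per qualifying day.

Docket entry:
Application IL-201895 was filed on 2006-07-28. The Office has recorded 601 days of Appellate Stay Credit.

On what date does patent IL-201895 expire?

2032-03-20

Base term: filing date + 24 years → 28 July 2030.
Appellate Stay Credit: +601 days → 20 March 2032.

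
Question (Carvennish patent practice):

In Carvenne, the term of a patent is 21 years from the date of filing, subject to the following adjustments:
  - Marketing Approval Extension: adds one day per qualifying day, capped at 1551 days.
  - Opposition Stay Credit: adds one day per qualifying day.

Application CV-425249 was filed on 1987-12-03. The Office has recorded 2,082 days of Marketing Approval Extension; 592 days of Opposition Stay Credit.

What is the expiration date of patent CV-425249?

Base term: filing date + 21 years → 3 December 2008.
Marketing Approval Extension: 2082 days claimed exceeds the 1551-day cap, so +1551 days → 3 March 2013.
Opposition Stay Credit: +592 days → 16 October 2014.

2014-10-16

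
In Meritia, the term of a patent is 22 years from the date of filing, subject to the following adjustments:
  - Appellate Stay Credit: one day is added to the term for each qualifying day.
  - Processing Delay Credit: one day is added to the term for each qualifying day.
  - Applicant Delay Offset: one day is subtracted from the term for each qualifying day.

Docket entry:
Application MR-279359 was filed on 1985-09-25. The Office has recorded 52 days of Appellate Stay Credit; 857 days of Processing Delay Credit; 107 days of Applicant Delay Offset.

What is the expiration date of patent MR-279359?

2009-12-05

Base term: filing date + 22 years → 25 September 2007.
Appellate Stay Credit: +52 days → 16 November 2007.
Processing Delay Credit: +857 days → 22 March 2010.
Applicant Delay Offset: −107 days → 5 December 2009.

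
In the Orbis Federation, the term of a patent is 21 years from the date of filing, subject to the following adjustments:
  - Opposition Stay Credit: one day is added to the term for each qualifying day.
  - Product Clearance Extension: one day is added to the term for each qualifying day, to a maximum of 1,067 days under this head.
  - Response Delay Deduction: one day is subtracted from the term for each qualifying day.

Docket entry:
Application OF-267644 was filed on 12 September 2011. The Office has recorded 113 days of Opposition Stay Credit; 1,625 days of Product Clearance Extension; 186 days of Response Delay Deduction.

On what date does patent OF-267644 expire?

Base term: filing date + 21 years → 12 September 2032.
Opposition Stay Credit: +113 days → 3 January 2033.
Product Clearance Extension: 1625 days claimed exceeds the 1067-day cap, so +1067 days → 6 December 2035.
Response Delay Deduction: −186 days → 3 June 2035.

June 3, 2035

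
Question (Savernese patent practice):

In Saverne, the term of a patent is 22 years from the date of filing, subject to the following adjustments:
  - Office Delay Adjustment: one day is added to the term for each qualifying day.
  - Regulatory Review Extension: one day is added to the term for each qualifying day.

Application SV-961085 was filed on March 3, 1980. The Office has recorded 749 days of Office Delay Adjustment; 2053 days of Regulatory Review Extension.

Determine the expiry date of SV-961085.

Base term: filing date + 22 years → 3 March 2002.
Office Delay Adjustment: +749 days → 21 March 2004.
Regulatory Review Extension: +2053 days → 3 November 2009.

2009-11-03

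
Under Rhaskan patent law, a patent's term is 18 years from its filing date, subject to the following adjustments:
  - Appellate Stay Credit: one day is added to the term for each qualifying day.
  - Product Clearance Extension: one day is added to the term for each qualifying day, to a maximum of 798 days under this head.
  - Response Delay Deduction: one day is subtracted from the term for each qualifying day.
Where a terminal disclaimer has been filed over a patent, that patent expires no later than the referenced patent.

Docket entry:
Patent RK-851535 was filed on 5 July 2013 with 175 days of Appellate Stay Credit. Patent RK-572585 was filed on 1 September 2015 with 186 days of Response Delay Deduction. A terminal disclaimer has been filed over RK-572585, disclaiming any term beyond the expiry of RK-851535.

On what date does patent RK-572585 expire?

Natural term of RK-572585:
  Base: filing + 18 years → 1 September 2033.
  Response Delay Deduction: −186 days → 27 February 2033.
Expiry of referenced patent RK-851535:
  Base: filing + 18 years → 5 July 2031.
  Appellate Stay Credit: +175 days → 27 December 2031.
Terminal disclaimer: RK-572585 expires on the earlier of 27 February 2033 and 27 December 2031.

December 27, 2031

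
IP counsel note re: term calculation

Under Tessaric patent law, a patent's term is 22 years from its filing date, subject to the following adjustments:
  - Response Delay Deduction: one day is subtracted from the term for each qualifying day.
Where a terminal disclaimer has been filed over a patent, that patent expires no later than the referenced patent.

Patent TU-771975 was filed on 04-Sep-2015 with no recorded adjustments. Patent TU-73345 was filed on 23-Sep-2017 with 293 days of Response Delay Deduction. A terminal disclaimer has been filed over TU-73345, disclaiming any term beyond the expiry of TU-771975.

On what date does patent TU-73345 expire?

2037-09-04

Natural term of TU-73345:
  Base: filing + 22 years → 23 September 2039.
  Response Delay Deduction: −293 days → 4 December 2038.
Expiry of referenced patent TU-771975:
  Base: filing + 22 years → 4 September 2037.
Terminal disclaimer: TU-73345 expires on the earlier of 4 December 2038 and 4 September 2037.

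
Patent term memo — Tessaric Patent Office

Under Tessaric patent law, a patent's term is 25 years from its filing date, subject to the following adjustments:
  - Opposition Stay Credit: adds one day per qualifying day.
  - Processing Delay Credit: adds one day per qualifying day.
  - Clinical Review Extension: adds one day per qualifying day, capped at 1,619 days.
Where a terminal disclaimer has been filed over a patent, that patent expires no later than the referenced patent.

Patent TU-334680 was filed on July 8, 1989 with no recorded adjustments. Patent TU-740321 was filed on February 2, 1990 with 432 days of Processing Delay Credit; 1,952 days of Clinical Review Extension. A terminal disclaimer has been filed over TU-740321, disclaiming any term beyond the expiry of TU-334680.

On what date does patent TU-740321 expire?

2014-07-08

Natural term of TU-740321:
  Base: filing + 25 years → 2 February 2015.
  Processing Delay Credit: +432 days → 9 April 2016.
  Clinical Review Extension: 1952 days claimed exceeds the 1619-day cap, so +1619 days → 14 September 2020.
Expiry of referenced patent TU-334680:
  Base: filing + 25 years → 8 July 2014.
Terminal disclaimer: TU-740321 expires on the earlier of 14 September 2020 and 8 July 2014.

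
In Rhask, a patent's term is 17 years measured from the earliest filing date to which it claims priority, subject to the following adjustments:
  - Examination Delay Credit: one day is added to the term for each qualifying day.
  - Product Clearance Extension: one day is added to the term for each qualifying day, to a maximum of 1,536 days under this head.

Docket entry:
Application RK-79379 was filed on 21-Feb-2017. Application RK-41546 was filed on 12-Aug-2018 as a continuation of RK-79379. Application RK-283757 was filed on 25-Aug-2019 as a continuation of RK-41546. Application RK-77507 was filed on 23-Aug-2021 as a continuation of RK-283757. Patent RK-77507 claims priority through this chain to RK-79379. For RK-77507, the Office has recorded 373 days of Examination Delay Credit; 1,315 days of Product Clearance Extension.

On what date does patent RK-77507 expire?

2038-10-06

Earliest priority filing: 21 February 2017.
Base term: 21 February 2017 + 17 years → 21 February 2034.
Examination Delay Credit: +373 days → 1 March 2035.
Product Clearance Extension: 1315 days (within the 1536-day cap) → +1315 days → 6 October 2038.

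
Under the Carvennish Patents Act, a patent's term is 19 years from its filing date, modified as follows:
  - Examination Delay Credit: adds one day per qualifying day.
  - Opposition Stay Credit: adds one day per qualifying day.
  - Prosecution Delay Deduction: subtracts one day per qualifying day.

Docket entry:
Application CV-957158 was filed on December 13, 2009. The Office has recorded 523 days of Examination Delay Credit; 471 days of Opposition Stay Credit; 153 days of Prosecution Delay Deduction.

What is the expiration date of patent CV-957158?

Base term: filing date + 19 years → 13 December 2028.
Examination Delay Credit: +523 days → 20 May 2030.
Opposition Stay Credit: +471 days → 3 September 2031.
Prosecution Delay Deduction: −153 days → 3 April 2031.

2031-04-03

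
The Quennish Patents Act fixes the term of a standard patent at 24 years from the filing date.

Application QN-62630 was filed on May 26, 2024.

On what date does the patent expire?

2048-05-26

Filing date + 24 years → 26 May 2048.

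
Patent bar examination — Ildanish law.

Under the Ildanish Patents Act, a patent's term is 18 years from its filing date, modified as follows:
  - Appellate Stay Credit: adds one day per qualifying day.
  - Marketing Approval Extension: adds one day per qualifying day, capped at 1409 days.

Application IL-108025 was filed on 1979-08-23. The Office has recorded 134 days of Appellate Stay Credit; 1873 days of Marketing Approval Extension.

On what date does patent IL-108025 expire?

Base term: filing date + 18 years → 23 August 1997.
Appellate Stay Credit: +134 days → 4 January 1998.
Marketing Approval Extension: 1873 days claimed exceeds the 1409-day cap, so +1409 days → 13 November 2001.

2001-11-13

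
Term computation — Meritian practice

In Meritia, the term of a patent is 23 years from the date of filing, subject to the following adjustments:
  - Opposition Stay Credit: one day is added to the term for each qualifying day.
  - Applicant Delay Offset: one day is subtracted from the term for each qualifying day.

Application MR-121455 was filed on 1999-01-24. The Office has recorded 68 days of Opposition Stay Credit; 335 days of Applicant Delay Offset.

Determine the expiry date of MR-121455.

Base term: filing date + 23 years → 24 January 2022.
Opposition Stay Credit: +68 days → 2 April 2022.
Applicant Delay Offset: −335 days → 2 May 2021.

2021-05-02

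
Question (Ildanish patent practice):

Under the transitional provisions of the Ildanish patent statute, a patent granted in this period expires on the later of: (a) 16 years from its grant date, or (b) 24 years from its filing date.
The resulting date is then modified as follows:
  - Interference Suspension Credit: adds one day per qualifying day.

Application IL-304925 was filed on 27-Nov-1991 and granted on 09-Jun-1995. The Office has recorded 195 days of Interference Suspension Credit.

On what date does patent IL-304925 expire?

(a) grant + 16 years → 9 June 2011.
(b) filing + 24 years → 27 November 2015.
Later of the two: 27 November 2015.
Interference Suspension Credit: +195 days → 9 June 2016.

June 9, 2016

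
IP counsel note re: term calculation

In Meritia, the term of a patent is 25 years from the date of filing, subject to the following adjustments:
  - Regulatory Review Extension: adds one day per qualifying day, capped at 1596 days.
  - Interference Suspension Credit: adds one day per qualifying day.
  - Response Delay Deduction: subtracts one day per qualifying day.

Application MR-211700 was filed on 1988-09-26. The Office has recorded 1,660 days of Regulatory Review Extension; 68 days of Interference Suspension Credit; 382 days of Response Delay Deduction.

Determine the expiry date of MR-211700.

2017-03-31

Base term: filing date + 25 years → 26 September 2013.
Regulatory Review Extension: 1660 days claimed exceeds the 1596-day cap, so +1596 days → 8 February 2018.
Interference Suspension Credit: +68 days → 17 April 2018.
Response Delay Deduction: −382 days → 31 March 2017.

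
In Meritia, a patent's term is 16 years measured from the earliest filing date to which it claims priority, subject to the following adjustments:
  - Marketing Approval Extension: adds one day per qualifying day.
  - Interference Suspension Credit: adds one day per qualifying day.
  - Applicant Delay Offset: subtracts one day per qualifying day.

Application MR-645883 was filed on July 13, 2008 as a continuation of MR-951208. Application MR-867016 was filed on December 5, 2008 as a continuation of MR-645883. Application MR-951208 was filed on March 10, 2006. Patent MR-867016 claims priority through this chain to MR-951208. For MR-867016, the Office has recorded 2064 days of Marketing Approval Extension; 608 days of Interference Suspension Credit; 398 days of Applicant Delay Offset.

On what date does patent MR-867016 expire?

Earliest priority filing: 10 March 2006.
Base term: 10 March 2006 + 16 years → 10 March 2022.
Marketing Approval Extension: +2064 days → 3 November 2027.
Interference Suspension Credit: +608 days → 3 July 2029.
Applicant Delay Offset: −398 days → 31 May 2028.

2028-05-31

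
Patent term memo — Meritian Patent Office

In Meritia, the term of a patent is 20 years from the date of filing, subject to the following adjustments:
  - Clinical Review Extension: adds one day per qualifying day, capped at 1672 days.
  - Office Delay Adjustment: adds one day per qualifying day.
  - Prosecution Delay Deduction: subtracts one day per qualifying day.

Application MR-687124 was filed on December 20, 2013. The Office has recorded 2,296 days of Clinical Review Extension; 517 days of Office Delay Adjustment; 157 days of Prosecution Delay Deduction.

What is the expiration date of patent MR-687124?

Base term: filing date + 20 years → 20 December 2033.
Clinical Review Extension: 2296 days claimed exceeds the 1672-day cap, so +1672 days → 19 July 2038.
Office Delay Adjustment: +517 days → 18 December 2039.
Prosecution Delay Deduction: −157 days → 14 July 2039.

July 14, 2039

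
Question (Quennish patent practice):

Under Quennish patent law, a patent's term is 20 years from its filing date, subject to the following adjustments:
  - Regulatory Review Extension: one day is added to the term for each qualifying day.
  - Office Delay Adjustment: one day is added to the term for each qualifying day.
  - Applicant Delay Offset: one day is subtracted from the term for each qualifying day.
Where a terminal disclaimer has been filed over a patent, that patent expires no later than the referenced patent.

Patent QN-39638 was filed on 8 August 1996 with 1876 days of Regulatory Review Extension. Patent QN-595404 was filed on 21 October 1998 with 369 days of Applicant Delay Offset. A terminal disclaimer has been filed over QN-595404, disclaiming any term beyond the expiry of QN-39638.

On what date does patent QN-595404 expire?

2017-10-17

Natural term of QN-595404:
  Base: filing + 20 years → 21 October 2018.
  Applicant Delay Offset: −369 days → 17 October 2017.
Expiry of referenced patent QN-39638:
  Base: filing + 20 years → 8 August 2016.
  Regulatory Review Extension: +1876 days → 27 September 2021.
Terminal disclaimer: QN-595404 expires on the earlier of 17 October 2017 and 27 September 2021.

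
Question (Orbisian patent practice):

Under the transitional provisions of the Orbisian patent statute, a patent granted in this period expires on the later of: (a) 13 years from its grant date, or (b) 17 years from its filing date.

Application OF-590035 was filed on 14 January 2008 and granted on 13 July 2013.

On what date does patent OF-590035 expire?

July 13, 2026

(a) grant + 13 years → 13 July 2026.
(b) filing + 17 years → 14 January 2025.
Later of the two: 13 July 2026.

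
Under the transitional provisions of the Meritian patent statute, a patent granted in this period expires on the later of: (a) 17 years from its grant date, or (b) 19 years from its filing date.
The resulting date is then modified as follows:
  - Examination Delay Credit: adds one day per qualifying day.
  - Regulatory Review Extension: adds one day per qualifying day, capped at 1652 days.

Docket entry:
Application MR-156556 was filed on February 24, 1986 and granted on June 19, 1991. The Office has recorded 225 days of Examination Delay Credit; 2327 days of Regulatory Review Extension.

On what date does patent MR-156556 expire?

(a) grant + 17 years → 19 June 2008.
(b) filing + 19 years → 24 February 2005.
Later of the two: 19 June 2008.
Examination Delay Credit: +225 days → 30 January 2009.
Regulatory Review Extension: 2327 days claimed exceeds the 1652-day cap, so +1652 days → 9 August 2013.

2013-08-09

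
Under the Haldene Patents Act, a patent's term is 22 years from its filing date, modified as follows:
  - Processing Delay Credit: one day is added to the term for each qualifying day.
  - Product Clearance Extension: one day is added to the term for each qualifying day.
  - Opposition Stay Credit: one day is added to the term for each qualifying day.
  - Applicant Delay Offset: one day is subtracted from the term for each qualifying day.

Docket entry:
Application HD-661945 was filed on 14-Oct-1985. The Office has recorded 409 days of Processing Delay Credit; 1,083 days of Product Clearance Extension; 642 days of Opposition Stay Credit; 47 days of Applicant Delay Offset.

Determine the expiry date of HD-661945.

Base term: filing date + 22 years → 14 October 2007.
Processing Delay Credit: +409 days → 26 November 2008.
Product Clearance Extension: +1083 days → 14 November 2011.
Opposition Stay Credit: +642 days → 17 August 2013.
Applicant Delay Offset: −47 days → 1 July 2013.

2013-07-01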